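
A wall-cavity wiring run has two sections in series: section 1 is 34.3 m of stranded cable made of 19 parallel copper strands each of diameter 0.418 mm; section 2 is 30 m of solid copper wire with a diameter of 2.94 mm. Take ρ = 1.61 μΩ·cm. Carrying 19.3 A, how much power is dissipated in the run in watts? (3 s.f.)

ρ = 1.61 μΩ·cm = 1.61×10^-8 Ω·m
Section 1: A_strand = π(2.0900e-04)² = 1.372e-07 m²; R₁ = ρL/(N·A_s) = (1.61×10^-8)(34.3)/(19×1.372e-07) = 0.2118 Ω
Section 2: A = π(d/2)² = π(1.4700e-03 m)² = 6.789e-06 m²
R₂ = (1.61×10^-8)(30)/(6.789e-06) = 0.07115 Ω
R = R₁ + R₂ = 0.2829 Ω
P = I²R = (19.3)² × 0.2829 = 105 W

105 W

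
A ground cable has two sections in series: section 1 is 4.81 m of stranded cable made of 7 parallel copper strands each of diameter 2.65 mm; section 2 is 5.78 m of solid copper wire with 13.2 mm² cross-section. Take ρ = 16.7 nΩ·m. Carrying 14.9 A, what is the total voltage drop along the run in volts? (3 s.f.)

0.140 V

ρ = 16.7 nΩ·m = 1.67×10^-8 Ω·m
Section 1: A_strand = π(1.3250e-03)² = 5.515e-06 m²; R₁ = ρL/(N·A_s) = (1.67×10^-8)(4.81)/(7×5.515e-06) = 0.002081 Ω
Section 2: A = 13.2 mm² = 1.320e-05 m²
R₂ = (1.67×10^-8)(5.78)/(1.320e-05) = 0.007313 Ω
R = R₁ + R₂ = 0.009393 Ω
V = IR = 14.9 × 0.009393 = 0.140 V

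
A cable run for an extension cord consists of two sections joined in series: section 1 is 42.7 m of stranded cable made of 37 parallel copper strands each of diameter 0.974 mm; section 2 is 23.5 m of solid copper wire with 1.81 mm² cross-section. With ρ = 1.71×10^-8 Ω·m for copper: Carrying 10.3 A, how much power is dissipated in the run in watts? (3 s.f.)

Section 1: A_strand = π(4.8700e-04)² = 7.451e-07 m²; R₁ = ρL/(N·A_s) = (1.71×10^-8)(42.7)/(37×7.451e-07) = 0.02649 Ω
Section 2: A = 1.81 mm² = 1.810e-06 m²
R₂ = (1.71×10^-8)(23.5)/(1.810e-06) = 0.222 Ω
R = R₁ + R₂ = 0.2485 Ω
P = I²R = (10.3)² × 0.2485 = 26.4 W

26.4 W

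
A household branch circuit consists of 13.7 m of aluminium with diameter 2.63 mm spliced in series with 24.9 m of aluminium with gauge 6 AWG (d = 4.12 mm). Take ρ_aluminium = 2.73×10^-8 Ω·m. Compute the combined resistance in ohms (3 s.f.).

0.120 Ω

Segment 1: A = π(d/2)² = π(1.3150e-03 m)² = 5.433e-06 m²
R₁ = ρL/A = (2.73×10^-8)(13.7)/(5.433e-06) = 0.06885 Ω
Segment 2: A = π(4.12/2 mm)² = π(2.0600e-03 m)² = 1.333e-05 m²
R₂ = (2.73×10^-8)(24.9)/(1.333e-05) = 0.05099 Ω
R = R₁ + R₂ = 0.120 Ω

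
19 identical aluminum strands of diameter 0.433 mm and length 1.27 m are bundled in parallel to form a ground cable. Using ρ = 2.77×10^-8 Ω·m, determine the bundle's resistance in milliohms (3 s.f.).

12.6 mΩ

A_strand = π(2.1650e-04 m)² = 1.473e-07 m²
R_strand = ρL/A = (2.77×10^-8)(1.27)/(1.473e-07) = 0.2389 Ω
R_total = R_strand/N = 0.2389/19 = 12.6 mΩ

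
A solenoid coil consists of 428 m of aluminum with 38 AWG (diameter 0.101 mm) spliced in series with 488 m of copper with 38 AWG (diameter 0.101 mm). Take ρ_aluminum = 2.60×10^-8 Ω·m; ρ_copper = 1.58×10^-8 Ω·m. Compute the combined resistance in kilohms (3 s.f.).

Segment 1: A = π(0.101/2 mm)² = π(5.0500e-05 m)² = 8.012e-09 m²
R₁ = ρL/A = (2.60×10^-8)(428)/(8.012e-09) = 1389 Ω
Segment 2: A = π(0.101/2 mm)² = π(5.0500e-05 m)² = 8.012e-09 m²
R₂ = (1.58×10^-8)(488)/(8.012e-09) = 962.4 Ω
R = R₁ + R₂ = 2.35 kΩ

2.35 kΩ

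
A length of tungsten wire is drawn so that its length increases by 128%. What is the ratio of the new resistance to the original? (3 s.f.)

k = 1 + 128/100 = 2.28; volume constant ⇒ A' = A/k, so R' = k²R.
Factor = 5.20

5.20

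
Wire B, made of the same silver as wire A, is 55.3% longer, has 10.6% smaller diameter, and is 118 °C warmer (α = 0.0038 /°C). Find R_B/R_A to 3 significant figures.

R ∝ ρL/d² with ρ ∝ (1+αΔT), so R_B/R_A = (1 + 55.3/100) × (1 − 10.6/100)⁻² × (1 + 0.0038×118)
= 1.553 × 1.251 × 1.448 = 2.81

2.81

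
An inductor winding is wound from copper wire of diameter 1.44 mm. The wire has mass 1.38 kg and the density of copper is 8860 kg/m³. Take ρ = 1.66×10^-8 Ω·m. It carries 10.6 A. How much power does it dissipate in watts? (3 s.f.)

110 W

A = π(d/2)² = π(7.2000e-04 m)² = 1.6286e-06 m²
L = m/(density·A) = 1.38/(8860×1.6286e-06) = 95.64 m
R = ρL/A = (1.66×10^-8)(95.64)/(1.6286e-06) = 0.9748 Ω
P = I²R = (10.6)² × 0.9748 = 110 W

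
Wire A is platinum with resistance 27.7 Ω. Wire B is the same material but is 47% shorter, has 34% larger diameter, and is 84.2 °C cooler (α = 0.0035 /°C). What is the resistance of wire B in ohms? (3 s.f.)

5.77 Ω

R ∝ ρL/d² with ρ ∝ (1+αΔT), so R_B/R_A = (1 − 47/100) × (1 + 34/100)⁻² × (1 − 0.0035×84.2)
= 0.53 × 0.5569 × 0.7053 = 0.2082
R_B = 0.2082 × 27.7 = 5.77 Ω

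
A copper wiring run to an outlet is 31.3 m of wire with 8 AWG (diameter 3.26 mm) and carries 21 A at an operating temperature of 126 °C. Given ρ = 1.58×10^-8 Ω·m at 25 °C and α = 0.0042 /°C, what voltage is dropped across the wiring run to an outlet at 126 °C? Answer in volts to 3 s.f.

A = π(3.26/2 mm)² = π(1.6300e-03 m)² = 8.347e-06 m²
R₍25₎ = ρL/A = (1.58×10^-8)(31.3)/(8.347e-06) = 0.05925 Ω
R₍126₎ = R₍25₎(1 + αΔT) = 0.05925 × (1 + 0.0042×101) = 0.08438 Ω
V = IR = 21 × 0.08438 = 1.77 V

1.77 V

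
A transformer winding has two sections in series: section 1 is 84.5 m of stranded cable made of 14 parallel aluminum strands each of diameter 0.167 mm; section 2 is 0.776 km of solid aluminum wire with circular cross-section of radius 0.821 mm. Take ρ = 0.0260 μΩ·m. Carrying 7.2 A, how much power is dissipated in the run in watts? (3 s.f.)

ρ = 0.0260 μΩ·m = 2.60×10^-8 Ω·m
Section 1: A_strand = π(8.3500e-05)² = 2.190e-08 m²; R₁ = ρL/(N·A_s) = (2.60×10^-8)(84.5)/(14×2.190e-08) = 7.164 Ω
Section 2: A = πr² = π(8.2100e-04 m)² = 2.118e-06 m²
R₂ = (2.60×10^-8)(776)/(2.118e-06) = 9.528 Ω
R = R₁ + R₂ = 16.69 Ω
P = I²R = (7.2)² × 16.69 = 865 W

865 W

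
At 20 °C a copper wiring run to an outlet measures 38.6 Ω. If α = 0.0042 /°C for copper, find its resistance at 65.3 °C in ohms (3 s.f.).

ΔT = 65.3 − 20 = 45.3 °C
R = R₀(1 + αΔT) = 38.6 × (1 + 0.0042×45.3) = 38.6 × 1.19 = 45.9 Ω

45.9 Ω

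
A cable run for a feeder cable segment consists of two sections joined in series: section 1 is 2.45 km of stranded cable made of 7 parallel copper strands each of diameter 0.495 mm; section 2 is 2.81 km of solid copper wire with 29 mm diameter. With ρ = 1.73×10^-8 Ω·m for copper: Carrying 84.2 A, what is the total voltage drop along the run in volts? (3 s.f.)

2660 V

Section 1: A_strand = π(2.4750e-04)² = 1.924e-07 m²; R₁ = ρL/(N·A_s) = (1.73×10^-8)(2450)/(7×1.924e-07) = 31.46 Ω
Section 2: A = π(d/2)² = π(1.4500e-02 m)² = 6.605e-04 m²
R₂ = (1.73×10^-8)(2810)/(6.605e-04) = 0.0736 Ω
R = R₁ + R₂ = 31.54 Ω
V = IR = 84.2 × 31.54 = 2660 V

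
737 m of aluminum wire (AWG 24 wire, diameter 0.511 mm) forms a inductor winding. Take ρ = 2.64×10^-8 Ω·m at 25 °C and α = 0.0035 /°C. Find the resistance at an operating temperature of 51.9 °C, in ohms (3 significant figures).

A = π(0.511/2 mm)² = π(2.5550e-04 m)² = 2.051e-07 m²
R₍25°C₎ = ρL/A = (2.64×10^-8)(737)/(2.051e-07) = 94.87 Ω
R = R₀(1 + αΔT) = 94.87(1 + 0.0035×26.9) = 104 Ω

104 Ω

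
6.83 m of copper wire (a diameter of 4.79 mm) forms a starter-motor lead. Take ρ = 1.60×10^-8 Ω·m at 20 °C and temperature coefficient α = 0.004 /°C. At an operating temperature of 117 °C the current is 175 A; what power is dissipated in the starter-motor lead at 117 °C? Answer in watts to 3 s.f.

A = π(d/2)² = π(2.3950e-03 m)² = 1.802e-05 m²
R₍20₎ = ρL/A = (1.60×10^-8)(6.83)/(1.802e-05) = 0.006064 Ω
R₍117₎ = R₍20₎(1 + αΔT) = 0.006064 × (1 + 0.004×97) = 0.008417 Ω
P = I²R = (175)² × 0.008417 = 258 W

258 W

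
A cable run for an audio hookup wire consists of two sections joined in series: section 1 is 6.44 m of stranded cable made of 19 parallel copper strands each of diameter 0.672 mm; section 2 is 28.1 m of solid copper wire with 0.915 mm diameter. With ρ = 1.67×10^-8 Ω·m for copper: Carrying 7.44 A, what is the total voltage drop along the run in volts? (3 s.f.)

Section 1: A_strand = π(3.3600e-04)² = 3.547e-07 m²; R₁ = ρL/(N·A_s) = (1.67×10^-8)(6.44)/(19×3.547e-07) = 0.01596 Ω
Section 2: A = π(d/2)² = π(4.5750e-04 m)² = 6.576e-07 m²
R₂ = (1.67×10^-8)(28.1)/(6.576e-07) = 0.7137 Ω
R = R₁ + R₂ = 0.7296 Ω
V = IR = 7.44 × 0.7296 = 5.43 V

5.43 V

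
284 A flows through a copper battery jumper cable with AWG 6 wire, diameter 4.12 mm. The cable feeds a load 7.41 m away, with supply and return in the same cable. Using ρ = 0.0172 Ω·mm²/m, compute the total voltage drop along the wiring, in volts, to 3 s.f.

5.43 V

ρ = 0.0172 Ω·mm²/m = 1.72×10^-8 Ω·m
A = π(4.12/2 mm)² = π(2.0600e-03 m)² = 1.333e-05 m²
Total conductor length (both ways) L = 2 × 7.41 = 14.82 m
R = ρL/A = (1.72×10^-8)(14.82)/(1.333e-05) = 0.01912 Ω
V = IR = 284 × 0.01912 = 5.43 V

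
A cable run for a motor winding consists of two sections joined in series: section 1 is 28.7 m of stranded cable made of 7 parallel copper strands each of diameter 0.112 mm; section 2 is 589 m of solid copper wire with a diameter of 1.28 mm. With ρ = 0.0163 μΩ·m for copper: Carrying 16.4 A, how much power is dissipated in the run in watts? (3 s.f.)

3830 W

ρ = 0.0163 μΩ·m = 1.63×10^-8 Ω·m
Section 1: A_strand = π(5.6000e-05)² = 9.852e-09 m²; R₁ = ρL/(N·A_s) = (1.63×10^-8)(28.7)/(7×9.852e-09) = 6.783 Ω
Section 2: A = π(d/2)² = π(6.4000e-04 m)² = 1.287e-06 m²
R₂ = (1.63×10^-8)(589)/(1.287e-06) = 7.461 Ω
R = R₁ + R₂ = 14.24 Ω
P = I²R = (16.4)² × 14.24 = 3830 W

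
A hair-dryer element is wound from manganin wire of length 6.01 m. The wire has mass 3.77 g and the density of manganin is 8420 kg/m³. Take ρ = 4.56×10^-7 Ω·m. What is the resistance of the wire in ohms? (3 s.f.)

A = m/(density·L) = 0.00377/(8420×6.01) = 7.4500e-08 m²
R = ρL/A = (4.56×10^-7)(6.01)/(7.4500e-08) = 36.8 Ω

36.8 Ω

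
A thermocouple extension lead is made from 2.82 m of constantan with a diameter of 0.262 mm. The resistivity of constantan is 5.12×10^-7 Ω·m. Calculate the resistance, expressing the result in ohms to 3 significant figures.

26.8 Ω

A = π(d/2)² = π(1.3100e-04 m)² = 5.391e-08 m²
R = ρL/A = (5.12×10^-7)(2.82 m)/(5.391e-08 m²) = 26.8 Ω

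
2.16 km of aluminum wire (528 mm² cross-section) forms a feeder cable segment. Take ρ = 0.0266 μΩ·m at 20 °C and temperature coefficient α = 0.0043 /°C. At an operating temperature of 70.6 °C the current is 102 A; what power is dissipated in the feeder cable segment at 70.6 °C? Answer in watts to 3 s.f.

ρ = 0.0266 μΩ·m = 2.66×10^-8 Ω·m
A = 528 mm² = 5.280e-04 m²
R₍20₎ = ρL/A = (2.66×10^-8)(2160)/(5.280e-04) = 0.1088 Ω
R₍70.6₎ = R₍20₎(1 + αΔT) = 0.1088 × (1 + 0.0043×50.6) = 0.1325 Ω
P = I²R = (102)² × 0.1325 = 1380 W

1380 W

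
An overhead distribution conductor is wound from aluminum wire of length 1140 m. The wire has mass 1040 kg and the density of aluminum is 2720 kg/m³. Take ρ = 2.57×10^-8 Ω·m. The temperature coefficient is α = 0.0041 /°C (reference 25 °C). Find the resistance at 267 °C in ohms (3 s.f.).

0.174 Ω

A = m/(density·L) = 1040/(2720×1140) = 3.3540e-04 m²
R = ρL/A = (2.57×10^-8)(1140)/(3.3540e-04) = 0.08735 Ω
R(267 °C) = 0.08735 × (1 + 0.0041×242) = 0.174 Ω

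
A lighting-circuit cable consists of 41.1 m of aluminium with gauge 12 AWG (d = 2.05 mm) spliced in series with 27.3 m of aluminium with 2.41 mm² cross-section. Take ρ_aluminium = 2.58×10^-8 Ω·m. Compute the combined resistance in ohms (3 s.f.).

0.614 Ω

Segment 1: A = π(2.05/2 mm)² = π(1.0250e-03 m)² = 3.301e-06 m²
R₁ = ρL/A = (2.58×10^-8)(41.1)/(3.301e-06) = 0.3213 Ω
Segment 2: A = 2.41 mm² = 2.410e-06 m²
R₂ = (2.58×10^-8)(27.3)/(2.410e-06) = 0.2923 Ω
R = R₁ + R₂ = 0.614 Ω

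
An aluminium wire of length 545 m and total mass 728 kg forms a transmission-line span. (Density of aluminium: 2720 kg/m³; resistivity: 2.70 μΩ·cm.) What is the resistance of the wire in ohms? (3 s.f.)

0.0300 Ω

ρ = 2.70 μΩ·cm = 2.70×10^-8 Ω·m
A = m/(density·L) = 728/(2720×545) = 4.9110e-04 m²
R = ρL/A = (2.70×10^-8)(545)/(4.9110e-04) = 0.0300 Ω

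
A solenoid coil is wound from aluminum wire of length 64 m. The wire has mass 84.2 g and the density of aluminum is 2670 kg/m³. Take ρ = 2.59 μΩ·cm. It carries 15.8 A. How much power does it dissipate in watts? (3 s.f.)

ρ = 2.59 μΩ·cm = 2.59×10^-8 Ω·m
A = m/(density·L) = 0.0842/(2670×64) = 4.9274e-07 m²
R = ρL/A = (2.59×10^-8)(64)/(4.9274e-07) = 3.364 Ω
P = I²R = (15.8)² × 3.364 = 840 W

840 W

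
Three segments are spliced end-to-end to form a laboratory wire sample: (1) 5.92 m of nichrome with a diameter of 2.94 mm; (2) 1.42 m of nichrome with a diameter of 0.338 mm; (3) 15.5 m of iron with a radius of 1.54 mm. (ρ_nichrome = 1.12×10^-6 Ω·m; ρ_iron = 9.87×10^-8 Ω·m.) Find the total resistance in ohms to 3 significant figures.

18.9 Ω

Seg 1: A = π(d/2)² = π(1.4700e-03 m)² = 6.789e-06 m²
R_1 = (1.12×10^-6)(5.92)/(6.789e-06) = 0.9767 Ω
Seg 2: A = π(d/2)² = π(1.6900e-04 m)² = 8.973e-08 m²
R_2 = (1.12×10^-6)(1.42)/(8.973e-08) = 17.72 Ω
Seg 3: A = πr² = π(1.5400e-03 m)² = 7.451e-06 m²
R_3 = (9.87×10^-8)(15.5)/(7.451e-06) = 0.2053 Ω
R_total = R_1 + R_2 + R_3 = 18.9 Ω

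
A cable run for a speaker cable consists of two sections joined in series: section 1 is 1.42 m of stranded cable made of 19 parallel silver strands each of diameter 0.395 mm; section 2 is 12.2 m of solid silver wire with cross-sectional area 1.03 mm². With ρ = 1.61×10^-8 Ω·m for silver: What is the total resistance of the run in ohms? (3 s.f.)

0.201 Ω

Section 1: A_strand = π(1.9750e-04)² = 1.225e-07 m²; R₁ = ρL/(N·A_s) = (1.61×10^-8)(1.42)/(19×1.225e-07) = 0.009819 Ω
Section 2: A = 1.03 mm² = 1.030e-06 m²
R₂ = (1.61×10^-8)(12.2)/(1.030e-06) = 0.1907 Ω
R = R₁ + R₂ = 0.201 Ω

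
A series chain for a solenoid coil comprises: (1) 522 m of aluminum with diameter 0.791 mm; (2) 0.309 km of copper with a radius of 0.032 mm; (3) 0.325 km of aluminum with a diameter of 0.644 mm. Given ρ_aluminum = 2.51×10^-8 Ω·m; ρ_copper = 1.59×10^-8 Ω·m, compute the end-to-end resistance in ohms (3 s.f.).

1580 Ω

Seg 1: A = π(d/2)² = π(3.9550e-04 m)² = 4.914e-07 m²
R_1 = (2.51×10^-8)(522)/(4.914e-07) = 26.66 Ω
Seg 2: A = πr² = π(3.2000e-05 m)² = 3.217e-09 m²
R_2 = (1.59×10^-8)(309)/(3.217e-09) = 1527 Ω
Seg 3: A = π(d/2)² = π(3.2200e-04 m)² = 3.257e-07 m²
R_3 = (2.51×10^-8)(325)/(3.257e-07) = 25.04 Ω
R_total = R_1 + R_2 + R_3 = 1580 Ω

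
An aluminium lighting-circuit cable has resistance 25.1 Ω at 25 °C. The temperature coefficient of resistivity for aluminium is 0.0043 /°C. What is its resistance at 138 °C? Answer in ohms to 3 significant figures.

37.3 Ω

ΔT = 138 − 25 = 113 °C
R = R₀(1 + αΔT) = 25.1 × (1 + 0.0043×113) = 25.1 × 1.486 = 37.3 Ω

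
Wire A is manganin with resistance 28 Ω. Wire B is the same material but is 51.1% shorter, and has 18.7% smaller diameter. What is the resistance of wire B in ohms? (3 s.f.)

20.7 Ω

R ∝ L/d², so R_B/R_A = (1 − 51.1/100) × (1 − 18.7/100)⁻²
= 0.489 × 1.513 = 0.7398
R_B = 0.7398 × 28 = 20.7 Ω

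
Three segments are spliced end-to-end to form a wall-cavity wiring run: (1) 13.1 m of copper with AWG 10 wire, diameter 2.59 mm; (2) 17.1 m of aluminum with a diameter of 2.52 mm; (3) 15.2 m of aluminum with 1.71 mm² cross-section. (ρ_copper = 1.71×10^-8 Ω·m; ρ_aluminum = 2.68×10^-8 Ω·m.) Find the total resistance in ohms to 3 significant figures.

Seg 1: A = π(2.59/2 mm)² = π(1.2950e-03 m)² = 5.269e-06 m²
R_1 = (1.71×10^-8)(13.1)/(5.269e-06) = 0.04252 Ω
Seg 2: A = π(d/2)² = π(1.2600e-03 m)² = 4.988e-06 m²
R_2 = (2.68×10^-8)(17.1)/(4.988e-06) = 0.09188 Ω
Seg 3: A = 1.71 mm² = 1.710e-06 m²
R_3 = (2.68×10^-8)(15.2)/(1.710e-06) = 0.2382 Ω
R_total = R_1 + R_2 + R_3 = 0.373 Ω

0.373 Ω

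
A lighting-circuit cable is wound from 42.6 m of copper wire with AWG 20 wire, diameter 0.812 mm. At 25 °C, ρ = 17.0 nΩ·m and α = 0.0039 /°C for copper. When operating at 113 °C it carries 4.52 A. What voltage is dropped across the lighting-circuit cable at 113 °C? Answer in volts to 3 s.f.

ρ = 17.0 nΩ·m = 1.70×10^-8 Ω·m
A = π(0.812/2 mm)² = π(4.0600e-04 m)² = 5.178e-07 m²
R₍25₎ = ρL/A = (1.70×10^-8)(42.6)/(5.178e-07) = 1.398 Ω
R₍113₎ = R₍25₎(1 + αΔT) = 1.398 × (1 + 0.0039×88) = 1.878 Ω
V = IR = 4.52 × 1.878 = 8.49 V

8.49 V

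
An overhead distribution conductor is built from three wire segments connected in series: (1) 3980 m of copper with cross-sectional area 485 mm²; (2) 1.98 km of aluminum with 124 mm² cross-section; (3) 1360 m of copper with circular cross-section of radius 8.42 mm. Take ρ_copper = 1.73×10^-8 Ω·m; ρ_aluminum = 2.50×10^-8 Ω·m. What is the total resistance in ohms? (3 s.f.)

Seg 1: A = 485 mm² = 4.850e-04 m²
R_1 = (1.73×10^-8)(3980)/(4.850e-04) = 0.142 Ω
Seg 2: A = 124 mm² = 1.240e-04 m²
R_2 = (2.50×10^-8)(1980)/(1.240e-04) = 0.3992 Ω
Seg 3: A = πr² = π(8.4200e-03 m)² = 2.227e-04 m²
R_3 = (1.73×10^-8)(1360)/(2.227e-04) = 0.1056 Ω
R_total = R_1 + R_2 + R_3 = 0.647 Ω

0.647 Ω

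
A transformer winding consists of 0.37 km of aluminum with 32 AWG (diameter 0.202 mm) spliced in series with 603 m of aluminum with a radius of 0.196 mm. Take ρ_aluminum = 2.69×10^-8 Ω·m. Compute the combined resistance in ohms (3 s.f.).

445 Ω

Segment 1: A = π(0.202/2 mm)² = π(1.0100e-04 m)² = 3.205e-08 m²
R₁ = ρL/A = (2.69×10^-8)(370)/(3.205e-08) = 310.6 Ω
Segment 2: A = πr² = π(1.9600e-04 m)² = 1.207e-07 m²
R₂ = (2.69×10^-8)(603)/(1.207e-07) = 134.4 Ω
R = R₁ + R₂ = 445 Ω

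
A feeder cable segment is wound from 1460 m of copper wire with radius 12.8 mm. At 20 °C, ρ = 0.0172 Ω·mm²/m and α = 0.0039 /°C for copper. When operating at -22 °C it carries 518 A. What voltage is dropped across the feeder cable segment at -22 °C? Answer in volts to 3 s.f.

ρ = 0.0172 Ω·mm²/m = 1.72×10^-8 Ω·m
A = πr² = π(1.2800e-02 m)² = 5.147e-04 m²
R₍20₎ = ρL/A = (1.72×10^-8)(1460)/(5.147e-04) = 0.04879 Ω
R₍-22₎ = R₍20₎(1 + αΔT) = 0.04879 × (1 + 0.0039×-42) = 0.0408 Ω
V = IR = 518 × 0.0408 = 21.1 V

21.1 V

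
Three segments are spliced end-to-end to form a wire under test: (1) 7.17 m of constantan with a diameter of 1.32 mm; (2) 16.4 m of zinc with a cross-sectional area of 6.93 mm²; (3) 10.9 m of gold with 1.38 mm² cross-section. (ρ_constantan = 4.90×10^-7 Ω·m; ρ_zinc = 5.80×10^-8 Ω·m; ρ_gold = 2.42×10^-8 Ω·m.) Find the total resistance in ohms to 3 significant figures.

2.90 Ω

Seg 1: A = π(d/2)² = π(6.6000e-04 m)² = 1.368e-06 m²
R_1 = (4.90×10^-7)(7.17)/(1.368e-06) = 2.567 Ω
Seg 2: A = 6.93 mm² = 6.930e-06 m²
R_2 = (5.80×10^-8)(16.4)/(6.930e-06) = 0.1373 Ω
Seg 3: A = 1.38 mm² = 1.380e-06 m²
R_3 = (2.42×10^-8)(10.9)/(1.380e-06) = 0.1911 Ω
R_total = R_1 + R_2 + R_3 = 2.90 Ω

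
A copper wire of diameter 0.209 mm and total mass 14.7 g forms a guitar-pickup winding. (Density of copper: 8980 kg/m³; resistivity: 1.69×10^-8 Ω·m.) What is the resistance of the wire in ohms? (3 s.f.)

A = π(d/2)² = π(1.0450e-04 m)² = 3.4307e-08 m²
L = m/(density·A) = 0.0147/(8980×3.4307e-08) = 47.72 m
R = ρL/A = (1.69×10^-8)(47.72)/(3.4307e-08) = 23.5 Ω

23.5 Ω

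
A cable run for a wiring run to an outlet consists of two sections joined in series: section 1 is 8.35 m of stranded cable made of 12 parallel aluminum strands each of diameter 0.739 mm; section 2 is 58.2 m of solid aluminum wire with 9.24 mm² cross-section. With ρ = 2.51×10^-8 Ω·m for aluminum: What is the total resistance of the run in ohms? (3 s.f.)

Section 1: A_strand = π(3.6950e-04)² = 4.289e-07 m²; R₁ = ρL/(N·A_s) = (2.51×10^-8)(8.35)/(12×4.289e-07) = 0.04072 Ω
Section 2: A = 9.24 mm² = 9.240e-06 m²
R₂ = (2.51×10^-8)(58.2)/(9.240e-06) = 0.1581 Ω
R = R₁ + R₂ = 0.199 Ω

0.199 Ω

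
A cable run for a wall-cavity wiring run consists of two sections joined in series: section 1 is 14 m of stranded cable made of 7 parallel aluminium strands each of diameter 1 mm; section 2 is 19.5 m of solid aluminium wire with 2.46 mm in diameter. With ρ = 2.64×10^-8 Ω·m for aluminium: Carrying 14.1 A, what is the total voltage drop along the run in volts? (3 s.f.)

Section 1: A_strand = π(5.0000e-04)² = 7.854e-07 m²; R₁ = ρL/(N·A_s) = (2.64×10^-8)(14)/(7×7.854e-07) = 0.06723 Ω
Section 2: A = π(d/2)² = π(1.2300e-03 m)² = 4.753e-06 m²
R₂ = (2.64×10^-8)(19.5)/(4.753e-06) = 0.1083 Ω
R = R₁ + R₂ = 0.1755 Ω
V = IR = 14.1 × 0.1755 = 2.48 V

2.48 V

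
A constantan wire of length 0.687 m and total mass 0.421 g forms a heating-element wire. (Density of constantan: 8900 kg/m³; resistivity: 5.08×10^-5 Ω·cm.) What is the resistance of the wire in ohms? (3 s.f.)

5.07 Ω

ρ = 5.08×10^-5 Ω·cm = 5.08×10^-7 Ω·m
A = m/(density·L) = 4.210×10^-4/(8900×0.687) = 6.8855e-08 m²
R = ρL/A = (5.08×10^-7)(0.687)/(6.8855e-08) = 5.07 Ω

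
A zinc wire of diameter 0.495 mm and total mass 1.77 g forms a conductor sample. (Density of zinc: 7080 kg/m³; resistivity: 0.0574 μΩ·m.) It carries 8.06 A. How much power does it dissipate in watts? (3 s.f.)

25.2 W

ρ = 0.0574 μΩ·m = 5.74×10^-8 Ω·m
A = π(d/2)² = π(2.4750e-04 m)² = 1.9244e-07 m²
L = m/(density·A) = 0.00177/(7080×1.9244e-07) = 1.299 m
R = ρL/A = (5.74×10^-8)(1.299)/(1.9244e-07) = 0.3875 Ω
P = I²R = (8.06)² × 0.3875 = 25.2 W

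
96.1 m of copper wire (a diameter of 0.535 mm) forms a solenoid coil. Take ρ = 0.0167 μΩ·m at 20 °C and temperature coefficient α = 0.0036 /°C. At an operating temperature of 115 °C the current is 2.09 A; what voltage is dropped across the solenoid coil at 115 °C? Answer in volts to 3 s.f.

20.0 V

ρ = 0.0167 μΩ·m = 1.67×10^-8 Ω·m
A = π(d/2)² = π(2.6750e-04 m)² = 2.248e-07 m²
R₍20₎ = ρL/A = (1.67×10^-8)(96.1)/(2.248e-07) = 7.139 Ω
R₍115₎ = R₍20₎(1 + αΔT) = 7.139 × (1 + 0.0036×95) = 9.581 Ω
V = IR = 2.09 × 9.581 = 20.0 V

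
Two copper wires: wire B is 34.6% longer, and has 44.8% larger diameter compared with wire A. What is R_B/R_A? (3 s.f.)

0.642

R ∝ L/d², so R_B/R_A = (1 + 34.6/100) × (1 + 44.8/100)⁻²
= 1.346 × 0.4769 = 0.642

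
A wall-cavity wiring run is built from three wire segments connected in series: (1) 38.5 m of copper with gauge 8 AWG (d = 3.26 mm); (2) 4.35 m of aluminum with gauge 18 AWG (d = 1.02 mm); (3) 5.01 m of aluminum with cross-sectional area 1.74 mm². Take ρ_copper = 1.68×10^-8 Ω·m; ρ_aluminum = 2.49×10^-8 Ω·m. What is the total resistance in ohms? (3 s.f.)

Seg 1: A = π(3.26/2 mm)² = π(1.6300e-03 m)² = 8.347e-06 m²
R_1 = (1.68×10^-8)(38.5)/(8.347e-06) = 0.07749 Ω
Seg 2: A = π(1.02/2 mm)² = π(5.1000e-04 m)² = 8.171e-07 m²
R_2 = (2.49×10^-8)(4.35)/(8.171e-07) = 0.1326 Ω
Seg 3: A = 1.74 mm² = 1.740e-06 m²
R_3 = (2.49×10^-8)(5.01)/(1.740e-06) = 0.07169 Ω
R_total = R_1 + R_2 + R_3 = 0.282 Ω

0.282 Ω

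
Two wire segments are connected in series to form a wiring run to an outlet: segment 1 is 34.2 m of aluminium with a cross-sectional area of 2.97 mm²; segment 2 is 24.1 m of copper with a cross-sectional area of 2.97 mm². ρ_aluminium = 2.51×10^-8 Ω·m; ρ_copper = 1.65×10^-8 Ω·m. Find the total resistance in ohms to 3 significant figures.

Segment 1: A = 2.97 mm² = 2.970e-06 m²
R₁ = ρL/A = (2.51×10^-8)(34.2)/(2.970e-06) = 0.289 Ω
R₂ = (1.65×10^-8)(24.1)/(2.970e-06) = 0.1339 Ω
R = R₁ + R₂ = 0.423 Ω

0.423 Ω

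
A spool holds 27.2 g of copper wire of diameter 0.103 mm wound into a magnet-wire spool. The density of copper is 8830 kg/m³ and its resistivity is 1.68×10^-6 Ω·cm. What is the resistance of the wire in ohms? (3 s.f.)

745 Ω

ρ = 1.68×10^-6 Ω·cm = 1.68×10^-8 Ω·m
A = π(d/2)² = π(5.1500e-05 m)² = 8.3323e-09 m²
L = m/(density·A) = 0.0272/(8830×8.3323e-09) = 369.7 m
R = ρL/A = (1.68×10^-8)(369.7)/(8.3323e-09) = 745 Ω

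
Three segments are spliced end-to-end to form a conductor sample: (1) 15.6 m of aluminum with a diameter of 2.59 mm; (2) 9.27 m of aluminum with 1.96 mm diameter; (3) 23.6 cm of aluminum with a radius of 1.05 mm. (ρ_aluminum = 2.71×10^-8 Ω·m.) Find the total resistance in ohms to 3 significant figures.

Seg 1: A = π(d/2)² = π(1.2950e-03 m)² = 5.269e-06 m²
R_1 = (2.71×10^-8)(15.6)/(5.269e-06) = 0.08024 Ω
Seg 2: A = π(d/2)² = π(9.8000e-04 m)² = 3.017e-06 m²
R_2 = (2.71×10^-8)(9.27)/(3.017e-06) = 0.08326 Ω
Seg 3: A = πr² = π(1.0500e-03 m)² = 3.464e-06 m²
R_3 = (2.71×10^-8)(0.236)/(3.464e-06) = 0.001847 Ω
R_total = R_1 + R_2 + R_3 = 0.165 Ω

0.165 Ω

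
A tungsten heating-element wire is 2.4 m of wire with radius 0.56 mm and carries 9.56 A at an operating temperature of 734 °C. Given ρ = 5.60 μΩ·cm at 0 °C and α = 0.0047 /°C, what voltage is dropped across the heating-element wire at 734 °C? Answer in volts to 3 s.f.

5.80 V

ρ = 5.60 μΩ·cm = 5.60×10^-8 Ω·m
A = πr² = π(5.6000e-04 m)² = 9.852e-07 m²
R₍0₎ = ρL/A = (5.60×10^-8)(2.4)/(9.852e-07) = 0.1364 Ω
R₍734₎ = R₍0₎(1 + αΔT) = 0.1364 × (1 + 0.0047×734) = 0.607 Ω
V = IR = 9.56 × 0.607 = 5.80 V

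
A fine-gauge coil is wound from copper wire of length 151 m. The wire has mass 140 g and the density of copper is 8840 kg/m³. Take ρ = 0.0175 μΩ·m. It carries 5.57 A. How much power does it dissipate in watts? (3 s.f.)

782 W

ρ = 0.0175 μΩ·m = 1.75×10^-8 Ω·m
A = m/(density·L) = 0.14/(8840×151) = 1.0488e-07 m²
R = ρL/A = (1.75×10^-8)(151)/(1.0488e-07) = 25.2 Ω
P = I²R = (5.57)² × 25.2 = 782 W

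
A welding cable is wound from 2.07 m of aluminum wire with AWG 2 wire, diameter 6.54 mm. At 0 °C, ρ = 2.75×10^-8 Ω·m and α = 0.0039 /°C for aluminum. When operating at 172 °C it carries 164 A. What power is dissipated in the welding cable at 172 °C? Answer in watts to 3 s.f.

76.1 W

A = π(6.54/2 mm)² = π(3.2700e-03 m)² = 3.359e-05 m²
R₍0₎ = ρL/A = (2.75×10^-8)(2.07)/(3.359e-05) = 0.001695 Ω
R₍172₎ = R₍0₎(1 + αΔT) = 0.001695 × (1 + 0.0039×172) = 0.002831 Ω
P = I²R = (164)² × 0.002831 = 76.1 W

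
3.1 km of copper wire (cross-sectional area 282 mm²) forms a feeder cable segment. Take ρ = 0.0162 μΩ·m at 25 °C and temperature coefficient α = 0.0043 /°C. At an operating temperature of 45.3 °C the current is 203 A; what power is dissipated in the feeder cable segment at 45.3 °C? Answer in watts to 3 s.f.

7980 W

ρ = 0.0162 μΩ·m = 1.62×10^-8 Ω·m
A = 282 mm² = 2.820e-04 m²
R₍25₎ = ρL/A = (1.62×10^-8)(3100)/(2.820e-04) = 0.1781 Ω
R₍45.3₎ = R₍25₎(1 + αΔT) = 0.1781 × (1 + 0.0043×20.3) = 0.1936 Ω
P = I²R = (203)² × 0.1936 = 7980 W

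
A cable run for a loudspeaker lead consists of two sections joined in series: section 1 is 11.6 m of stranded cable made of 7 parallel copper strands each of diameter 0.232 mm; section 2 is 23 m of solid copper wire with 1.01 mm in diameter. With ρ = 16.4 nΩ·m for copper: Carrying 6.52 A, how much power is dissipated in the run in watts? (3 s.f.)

ρ = 16.4 nΩ·m = 1.64×10^-8 Ω·m
Section 1: A_strand = π(1.1600e-04)² = 4.227e-08 m²; R₁ = ρL/(N·A_s) = (1.64×10^-8)(11.6)/(7×4.227e-08) = 0.6429 Ω
Section 2: A = π(d/2)² = π(5.0500e-04 m)² = 8.012e-07 m²
R₂ = (1.64×10^-8)(23)/(8.012e-07) = 0.4708 Ω
R = R₁ + R₂ = 1.114 Ω
P = I²R = (6.52)² × 1.114 = 47.3 W

47.3 W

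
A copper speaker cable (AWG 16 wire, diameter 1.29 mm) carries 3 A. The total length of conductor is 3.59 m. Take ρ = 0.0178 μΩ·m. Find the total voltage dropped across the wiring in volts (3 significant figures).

ρ = 0.0178 μΩ·m = 1.78×10^-8 Ω·m
A = π(1.29/2 mm)² = π(6.4500e-04 m)² = 1.307e-06 m²
R = ρL/A = (1.78×10^-8)(3.59)/(1.307e-06) = 0.04889 Ω
V = IR = 3 × 0.04889 = 0.147 V

0.147 V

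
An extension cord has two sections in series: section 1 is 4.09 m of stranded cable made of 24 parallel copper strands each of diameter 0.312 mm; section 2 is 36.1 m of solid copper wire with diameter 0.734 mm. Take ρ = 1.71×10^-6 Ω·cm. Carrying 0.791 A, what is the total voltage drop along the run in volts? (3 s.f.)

1.18 V

ρ = 1.71×10^-6 Ω·cm = 1.71×10^-8 Ω·m
Section 1: A_strand = π(1.5600e-04)² = 7.645e-08 m²; R₁ = ρL/(N·A_s) = (1.71×10^-8)(4.09)/(24×7.645e-08) = 0.03812 Ω
Section 2: A = π(d/2)² = π(3.6700e-04 m)² = 4.231e-07 m²
R₂ = (1.71×10^-8)(36.1)/(4.231e-07) = 1.459 Ω
R = R₁ + R₂ = 1.497 Ω
V = IR = 0.791 × 1.497 = 1.18 V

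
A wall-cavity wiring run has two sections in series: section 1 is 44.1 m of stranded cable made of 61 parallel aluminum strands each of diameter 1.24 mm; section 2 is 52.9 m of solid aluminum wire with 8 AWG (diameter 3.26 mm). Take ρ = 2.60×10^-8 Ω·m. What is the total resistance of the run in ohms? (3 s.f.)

0.180 Ω

Section 1: A_strand = π(6.2000e-04)² = 1.208e-06 m²; R₁ = ρL/(N·A_s) = (2.60×10^-8)(44.1)/(61×1.208e-06) = 0.01556 Ω
Section 2: A = π(3.26/2 mm)² = π(1.6300e-03 m)² = 8.347e-06 m²
R₂ = (2.60×10^-8)(52.9)/(8.347e-06) = 0.1648 Ω
R = R₁ + R₂ = 0.180 Ω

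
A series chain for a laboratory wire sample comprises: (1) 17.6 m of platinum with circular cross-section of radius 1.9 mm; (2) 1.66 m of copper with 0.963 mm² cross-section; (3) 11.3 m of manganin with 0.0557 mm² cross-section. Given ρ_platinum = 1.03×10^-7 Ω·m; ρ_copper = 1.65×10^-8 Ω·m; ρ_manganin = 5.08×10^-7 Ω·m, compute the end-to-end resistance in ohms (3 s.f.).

Seg 1: A = πr² = π(1.9000e-03 m)² = 1.134e-05 m²
R_1 = (1.03×10^-7)(17.6)/(1.134e-05) = 0.1598 Ω
Seg 2: A = 0.963 mm² = 9.630e-07 m²
R_2 = (1.65×10^-8)(1.66)/(9.630e-07) = 0.02844 Ω
Seg 3: A = 0.0557 mm² = 5.570e-08 m²
R_3 = (5.08×10^-7)(11.3)/(5.570e-08) = 103.1 Ω
R_total = R_1 + R_2 + R_3 = 103 Ω

103 Ω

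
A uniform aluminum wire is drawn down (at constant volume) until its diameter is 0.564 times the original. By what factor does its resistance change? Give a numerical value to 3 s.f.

9.88

Volume constant ⇒ L' = L/r² with r = 0.564. R' = ρL'/A' = ρ(L/r²)/(πr²d₀²/4) = R/r⁴.
Factor = 9.88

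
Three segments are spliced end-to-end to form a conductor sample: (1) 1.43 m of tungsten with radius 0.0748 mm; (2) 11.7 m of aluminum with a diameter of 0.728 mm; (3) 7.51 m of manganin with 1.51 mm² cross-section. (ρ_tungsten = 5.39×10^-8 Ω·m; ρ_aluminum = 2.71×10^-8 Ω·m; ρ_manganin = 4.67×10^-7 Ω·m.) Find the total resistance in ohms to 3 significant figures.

7.47 Ω

Seg 1: A = πr² = π(7.4800e-05 m)² = 1.758e-08 m²
R_1 = (5.39×10^-8)(1.43)/(1.758e-08) = 4.385 Ω
Seg 2: A = π(d/2)² = π(3.6400e-04 m)² = 4.162e-07 m²
R_2 = (2.71×10^-8)(11.7)/(4.162e-07) = 0.7617 Ω
Seg 3: A = 1.51 mm² = 1.510e-06 m²
R_3 = (4.67×10^-7)(7.51)/(1.510e-06) = 2.323 Ω
R_total = R_1 + R_2 + R_3 = 7.47 Ω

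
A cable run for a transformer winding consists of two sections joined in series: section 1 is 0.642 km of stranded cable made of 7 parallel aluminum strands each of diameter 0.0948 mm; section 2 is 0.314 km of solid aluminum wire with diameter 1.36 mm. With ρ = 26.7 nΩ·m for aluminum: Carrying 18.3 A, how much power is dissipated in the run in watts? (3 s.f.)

1.18×10^5 W

ρ = 26.7 nΩ·m = 2.67×10^-8 Ω·m
Section 1: A_strand = π(4.7400e-05)² = 7.058e-09 m²; R₁ = ρL/(N·A_s) = (2.67×10^-8)(642)/(7×7.058e-09) = 346.9 Ω
Section 2: A = π(d/2)² = π(6.8000e-04 m)² = 1.453e-06 m²
R₂ = (2.67×10^-8)(314)/(1.453e-06) = 5.771 Ω
R = R₁ + R₂ = 352.7 Ω
P = I²R = (18.3)² × 352.7 = 1.18×10^5 W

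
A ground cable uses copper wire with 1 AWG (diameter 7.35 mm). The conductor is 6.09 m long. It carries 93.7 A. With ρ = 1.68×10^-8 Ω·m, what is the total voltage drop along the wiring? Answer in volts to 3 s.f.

0.226 V

A = π(7.35/2 mm)² = π(3.6750e-03 m)² = 4.243e-05 m²
R = ρL/A = (1.68×10^-8)(6.09)/(4.243e-05) = 0.002411 Ω
V = IR = 93.7 × 0.002411 = 0.226 V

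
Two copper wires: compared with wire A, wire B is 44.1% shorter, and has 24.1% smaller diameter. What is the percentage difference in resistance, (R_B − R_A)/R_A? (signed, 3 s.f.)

-2.97%

R ∝ L/d², so R_B/R_A = (1 − 44.1/100) × (1 − 24.1/100)⁻²
= 0.559 × 1.736 = 0.9704
(R_B − R_A)/R_A = 0.9704 − 1 = -2.97%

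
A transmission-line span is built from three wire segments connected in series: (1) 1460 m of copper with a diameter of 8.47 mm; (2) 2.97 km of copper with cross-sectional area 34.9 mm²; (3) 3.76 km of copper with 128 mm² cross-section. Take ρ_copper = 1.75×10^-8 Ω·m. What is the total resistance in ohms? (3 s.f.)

Seg 1: A = π(d/2)² = π(4.2350e-03 m)² = 5.635e-05 m²
R_1 = (1.75×10^-8)(1460)/(5.635e-05) = 0.4535 Ω
Seg 2: A = 34.9 mm² = 3.490e-05 m²
R_2 = (1.75×10^-8)(2970)/(3.490e-05) = 1.489 Ω
Seg 3: A = 128 mm² = 1.280e-04 m²
R_3 = (1.75×10^-8)(3760)/(1.280e-04) = 0.5141 Ω
R_total = R_1 + R_2 + R_3 = 2.46 Ω

2.46 Ω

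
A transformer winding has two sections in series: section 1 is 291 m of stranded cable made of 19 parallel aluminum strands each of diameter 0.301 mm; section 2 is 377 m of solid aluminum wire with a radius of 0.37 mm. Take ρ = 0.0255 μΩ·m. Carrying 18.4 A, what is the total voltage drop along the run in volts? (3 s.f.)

ρ = 0.0255 μΩ·m = 2.55×10^-8 Ω·m
Section 1: A_strand = π(1.5050e-04)² = 7.116e-08 m²; R₁ = ρL/(N·A_s) = (2.55×10^-8)(291)/(19×7.116e-08) = 5.489 Ω
Section 2: A = πr² = π(3.7000e-04 m)² = 4.301e-07 m²
R₂ = (2.55×10^-8)(377)/(4.301e-07) = 22.35 Ω
R = R₁ + R₂ = 27.84 Ω
V = IR = 18.4 × 27.84 = 512 V

512 V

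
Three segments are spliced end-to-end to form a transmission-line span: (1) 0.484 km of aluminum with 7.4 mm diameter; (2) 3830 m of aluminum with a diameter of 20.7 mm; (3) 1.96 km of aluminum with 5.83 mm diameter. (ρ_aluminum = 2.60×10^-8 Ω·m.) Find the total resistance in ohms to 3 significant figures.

Seg 1: A = π(d/2)² = π(3.7000e-03 m)² = 4.301e-05 m²
R_1 = (2.60×10^-8)(484)/(4.301e-05) = 0.2926 Ω
Seg 2: A = π(d/2)² = π(1.0350e-02 m)² = 3.365e-04 m²
R_2 = (2.60×10^-8)(3830)/(3.365e-04) = 0.2959 Ω
Seg 3: A = π(d/2)² = π(2.9150e-03 m)² = 2.669e-05 m²
R_3 = (2.60×10^-8)(1960)/(2.669e-05) = 1.909 Ω
R_total = R_1 + R_2 + R_3 = 2.50 Ω

2.50 Ω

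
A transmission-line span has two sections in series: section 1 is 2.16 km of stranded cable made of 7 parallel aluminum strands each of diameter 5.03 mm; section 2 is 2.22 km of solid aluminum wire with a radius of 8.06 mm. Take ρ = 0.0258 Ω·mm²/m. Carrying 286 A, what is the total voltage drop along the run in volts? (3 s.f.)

195 V

ρ = 0.0258 Ω·mm²/m = 2.58×10^-8 Ω·m
Section 1: A_strand = π(2.5150e-03)² = 1.987e-05 m²; R₁ = ρL/(N·A_s) = (2.58×10^-8)(2160)/(7×1.987e-05) = 0.4006 Ω
Section 2: A = πr² = π(8.0600e-03 m)² = 2.041e-04 m²
R₂ = (2.58×10^-8)(2220)/(2.041e-04) = 0.2806 Ω
R = R₁ + R₂ = 0.6813 Ω
V = IR = 286 × 0.6813 = 195 V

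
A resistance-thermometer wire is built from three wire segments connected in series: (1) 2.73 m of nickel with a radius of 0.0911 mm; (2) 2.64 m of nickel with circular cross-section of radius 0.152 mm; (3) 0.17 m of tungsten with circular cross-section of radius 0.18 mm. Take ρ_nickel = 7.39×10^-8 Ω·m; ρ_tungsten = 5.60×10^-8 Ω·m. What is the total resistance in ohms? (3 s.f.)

Seg 1: A = πr² = π(9.1100e-05 m)² = 2.607e-08 m²
R_1 = (7.39×10^-8)(2.73)/(2.607e-08) = 7.738 Ω
Seg 2: A = πr² = π(1.5200e-04 m)² = 7.258e-08 m²
R_2 = (7.39×10^-8)(2.64)/(7.258e-08) = 2.688 Ω
Seg 3: A = πr² = π(1.8000e-04 m)² = 1.018e-07 m²
R_3 = (5.60×10^-8)(0.17)/(1.018e-07) = 0.09353 Ω
R_total = R_1 + R_2 + R_3 = 10.5 Ω

10.5 Ω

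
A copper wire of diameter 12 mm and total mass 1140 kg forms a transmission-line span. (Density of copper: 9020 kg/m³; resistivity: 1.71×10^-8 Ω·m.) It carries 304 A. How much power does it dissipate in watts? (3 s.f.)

15600 W

A = π(d/2)² = π(6.0000e-03 m)² = 1.1310e-04 m²
L = m/(density·A) = 1140/(9020×1.1310e-04) = 1117 m
R = ρL/A = (1.71×10^-8)(1117)/(1.1310e-04) = 0.169 Ω
P = I²R = (304)² × 0.169 = 15600 W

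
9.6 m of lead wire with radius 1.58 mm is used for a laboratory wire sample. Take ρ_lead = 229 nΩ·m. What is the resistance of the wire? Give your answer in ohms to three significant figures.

0.280 Ω

ρ = 229 nΩ·m = 2.29×10^-7 Ω·m
A = πr² = π(1.5800e-03 m)² = 7.843e-06 m²
R = ρL/A = (2.29×10^-7)(9.6 m)/(7.843e-06 m²) = 0.280 Ω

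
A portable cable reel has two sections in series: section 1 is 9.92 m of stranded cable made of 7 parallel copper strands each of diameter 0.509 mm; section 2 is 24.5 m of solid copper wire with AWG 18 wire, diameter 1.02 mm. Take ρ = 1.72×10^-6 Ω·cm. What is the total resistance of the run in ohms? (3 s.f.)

0.635 Ω

ρ = 1.72×10^-6 Ω·cm = 1.72×10^-8 Ω·m
Section 1: A_strand = π(2.5450e-04)² = 2.035e-07 m²; R₁ = ρL/(N·A_s) = (1.72×10^-8)(9.92)/(7×2.035e-07) = 0.1198 Ω
Section 2: A = π(1.02/2 mm)² = π(5.1000e-04 m)² = 8.171e-07 m²
R₂ = (1.72×10^-8)(24.5)/(8.171e-07) = 0.5157 Ω
R = R₁ + R₂ = 0.635 Ω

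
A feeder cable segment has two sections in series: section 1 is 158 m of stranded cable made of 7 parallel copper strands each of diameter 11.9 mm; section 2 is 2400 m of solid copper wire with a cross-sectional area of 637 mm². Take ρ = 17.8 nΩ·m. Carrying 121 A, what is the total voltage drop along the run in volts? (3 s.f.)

8.55 V

ρ = 17.8 nΩ·m = 1.78×10^-8 Ω·m
Section 1: A_strand = π(5.9500e-03)² = 1.112e-04 m²; R₁ = ρL/(N·A_s) = (1.78×10^-8)(158)/(7×1.112e-04) = 0.003612 Ω
Section 2: A = 637 mm² = 6.370e-04 m²
R₂ = (1.78×10^-8)(2400)/(6.370e-04) = 0.06706 Ω
R = R₁ + R₂ = 0.07068 Ω
V = IR = 121 × 0.07068 = 8.55 V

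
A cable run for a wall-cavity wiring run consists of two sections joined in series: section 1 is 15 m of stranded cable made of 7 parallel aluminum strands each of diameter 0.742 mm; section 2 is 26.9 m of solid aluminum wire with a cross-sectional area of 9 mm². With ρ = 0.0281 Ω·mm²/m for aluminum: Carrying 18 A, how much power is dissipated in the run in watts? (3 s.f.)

72.3 W

ρ = 0.0281 Ω·mm²/m = 2.81×10^-8 Ω·m
Section 1: A_strand = π(3.7100e-04)² = 4.324e-07 m²; R₁ = ρL/(N·A_s) = (2.81×10^-8)(15)/(7×4.324e-07) = 0.1393 Ω
Section 2: A = 9 mm² = 9.000e-06 m²
R₂ = (2.81×10^-8)(26.9)/(9.000e-06) = 0.08399 Ω
R = R₁ + R₂ = 0.2232 Ω
P = I²R = (18)² × 0.2232 = 72.3 W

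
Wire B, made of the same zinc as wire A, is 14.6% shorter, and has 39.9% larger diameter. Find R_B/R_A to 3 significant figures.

0.436

R ∝ L/d², so R_B/R_A = (1 − 14.6/100) × (1 + 39.9/100)⁻²
= 0.854 × 0.5109 = 0.436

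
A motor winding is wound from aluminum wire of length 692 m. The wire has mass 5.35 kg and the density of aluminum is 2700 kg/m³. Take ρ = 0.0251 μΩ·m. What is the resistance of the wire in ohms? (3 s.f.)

ρ = 0.0251 μΩ·m = 2.51×10^-8 Ω·m
A = m/(density·L) = 5.35/(2700×692) = 2.8634e-06 m²
R = ρL/A = (2.51×10^-8)(692)/(2.8634e-06) = 6.07 Ω

6.07 Ω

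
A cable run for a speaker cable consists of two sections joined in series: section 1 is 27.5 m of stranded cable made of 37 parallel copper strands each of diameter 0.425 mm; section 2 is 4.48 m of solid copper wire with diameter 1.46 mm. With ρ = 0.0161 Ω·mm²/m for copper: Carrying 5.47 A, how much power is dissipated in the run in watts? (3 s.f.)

3.81 W

ρ = 0.0161 Ω·mm²/m = 1.61×10^-8 Ω·m
Section 1: A_strand = π(2.1250e-04)² = 1.419e-07 m²; R₁ = ρL/(N·A_s) = (1.61×10^-8)(27.5)/(37×1.419e-07) = 0.08435 Ω
Section 2: A = π(d/2)² = π(7.3000e-04 m)² = 1.674e-06 m²
R₂ = (1.61×10^-8)(4.48)/(1.674e-06) = 0.04308 Ω
R = R₁ + R₂ = 0.1274 Ω
P = I²R = (5.47)² × 0.1274 = 3.81 W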